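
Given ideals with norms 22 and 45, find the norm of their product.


N(IJ) = N(I) * N(J)
= 22 * 45
= 990

990


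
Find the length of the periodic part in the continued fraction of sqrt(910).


Run the CF algorithm for sqrt(910).
a_0 = floor(sqrt(910)) = 30; set m_0=0, q_0=1.
Recurrence: m' = q*a - m,  q' = (d - m'^2)/q,  a' = floor((a_0 + m')/q').
  step 1: m=30, q=10, a=6
  step 2: m=30, q=1, a=60
a_2 = 2*a_0 = 60, so the period closes here.
sqrt(910) = [30; 6, 60]
Period length = 2

2


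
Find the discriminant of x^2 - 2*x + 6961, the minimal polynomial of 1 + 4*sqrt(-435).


The element 1 + 4*sqrt(-435) has minimal polynomial:
x^2 - 2*x + 6961
Discriminant = (-2)^2 - 4*(6961)
= 4 - 27844
= -27840

-27840


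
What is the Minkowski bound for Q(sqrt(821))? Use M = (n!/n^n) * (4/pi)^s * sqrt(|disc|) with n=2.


d = 821, d mod 4 = 1, so disc(K) = d = 821; |disc(K)| = 821
Real quadratic field, so n = 2, s = r2 = 0, r1 = 2
M = (n!/n^n) * (4/pi)^s * sqrt(|disc(K)|) = (2!/2^2) * (4/pi)^0 * sqrt(821)
= 0.5 * 1.000000 * 28.653098
= 14.3265

14.3265


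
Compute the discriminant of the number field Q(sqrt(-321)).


For K = Q(sqrt(d)) with d squarefree: disc(K) = d if d = 1 mod 4, and disc(K) = 4d if d = 2 or 3 mod 4.
Here d = -321, and d mod 4 = 3.
d = 3 mod 4, not 1 (O_K = Z[sqrt(d)]), so disc(K) = 4d = 4 * (-321) = -1284

-1284


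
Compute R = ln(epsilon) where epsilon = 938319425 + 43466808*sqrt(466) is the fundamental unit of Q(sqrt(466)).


epsilon = 938319425 + 43466808*sqrt(466)
= 1.8766e+09
R = ln(1.8766e+09)
= 21.3527

21.3527


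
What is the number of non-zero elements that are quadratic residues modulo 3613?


For prime p, the number of non-zero quadratic residues is (p-1)/2.
= (3613-1)/2
= 1806

1806


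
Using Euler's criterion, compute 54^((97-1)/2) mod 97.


p = 97 is prime and the exponent is (p-1)/2 = 48, so by Euler's criterion 54^48 = (54/97) = +1 or -1 mod 97.
Compute by square-and-multiply:
  48 = 32 + 16 (binary 110000)
  Repeated squaring mod 97: 54^1 = 54, 54^2 = 6, 54^4 = 36, 54^8 = 35, 54^16 = 61, 54^32 = 35
  54^48 = 54^32 * 54^16 = 35 * 61 mod 97
    35 * 61 = 2135 = 1 mod 97
  54^48 = 1 mod 97
Result 1: 54 is a quadratic residue mod 97.
54^48 mod 97 = 1

1


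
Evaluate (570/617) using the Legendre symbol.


p = 617 is prime, so compute (570/617) with the reciprocity algorithm (Jacobi-symbol steps: pull out 2s via (2/n), flip via reciprocity, reduce):
  pull out 2: (2/617) = +1  (since 617 mod 8 = 1)
  reciprocity: (285/617) -> +(617/285)
  reduce: (47/285)
  reciprocity: (47/285) -> +(285/47)
  reduce: (3/47)
  reciprocity: (3/47) -> -(47/3)
  reduce: (2/3)
  pull out 2: (2/3) = -1  (since 3 mod 8 = 3)
  (1/3) = 1
Product of signs = 1
(570/617) = 1

1


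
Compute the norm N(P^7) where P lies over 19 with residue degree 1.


N(P^a) = p^(a*f)
= 19^(7*1)
= 19^7
= 893871739

893871739


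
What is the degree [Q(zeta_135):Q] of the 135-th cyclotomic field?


The degree equals Euler's totient phi(135).
135 = 3^3 * 5
phi(135) = 72

72


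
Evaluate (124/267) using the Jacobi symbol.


Compute (124/267) via quadratic reciprocity:
  pull out 2: (2/267) = -1  (since 267 mod 8 = 3)
  pull out 2: (2/267) = -1  (since 267 mod 8 = 3)
  reciprocity: (31/267) -> -(267/31)
  reduce: (19/31)
  reciprocity: (19/31) -> -(31/19)
  reduce: (12/19)
  pull out 2: (2/19) = -1  (since 19 mod 8 = 3)
  pull out 2: (2/19) = -1  (since 19 mod 8 = 3)
  reciprocity: (3/19) -> -(19/3)
  reduce: (1/3)
  (1/3) = 1
Product of signs = -1

-1


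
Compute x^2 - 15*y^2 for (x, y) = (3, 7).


x^2 - d*y^2
= 3^2 - 15*7^2
= 9 - 735
= -726

-726


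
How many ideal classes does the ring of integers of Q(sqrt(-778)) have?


K = Q(sqrt(-778)). d mod 4 = 2, so D = disc(K) = 4d = -3112
h(K) equals the number of primitive reduced positive-definite forms (a, b, c) = a*x^2 + b*x*y + c*y^2 with b^2 - 4ac = D,
where reduced means |b| <= a <= c, with b >= 0 whenever |b| = a or a = c, and primitive means gcd(a, b, c) = 1.
Reduced forces 3a^2 <= |D| = 3112, so 1 <= a <= 32; b must have the parity of D, and c = (b^2 - D)/(4a) must be an integer >= a.
Enumerate a = 1..32, b in [-a, a]:
  a=1: (1, 0, 778)  [1]
  a=2: (2, 0, 389)  [1]
  a=3..10: none
  a=11: (11, -10, 73), (11, 10, 73)  [2]
  a=12..16: none
  a=17: (17, -4, 46), (17, 4, 46)  [2]
  a=18: none
  a=19: (19, -2, 41), (19, 2, 41)  [2]
  a=20..21: none
  a=22: (22, -12, 37), (22, 12, 37)  [2]
  a=23: (23, -4, 34), (23, 4, 34)  [2]
  a=24..28: none
  a=29: (29, -22, 31), (29, 22, 31)  [2]
  a=30..32: none
Total reduced forms: 1 + 1 + 2 + 2 + 2 + 2 + 2 + 2 = 14
h = 14

14


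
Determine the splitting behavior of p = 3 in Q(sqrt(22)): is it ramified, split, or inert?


K = Q(sqrt(22)). Since d mod 4 = 2, disc(K) = 88.
Check p | disc: 88 mod 3 = 1.
p does not divide disc. Compute Legendre symbol (d/p):
1^((3-1)/2) mod 3 = 1
(d/p) = 1, so p splits: (p) = P*P' with e=1, f=1, g=2.
Therefore p is split.

split


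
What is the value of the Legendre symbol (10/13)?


p = 13 is prime, so compute (10/13) with the reciprocity algorithm (Jacobi-symbol steps: pull out 2s via (2/n), flip via reciprocity, reduce):
  pull out 2: (2/13) = -1  (since 13 mod 8 = 5)
  reciprocity: (5/13) -> +(13/5)
  reduce: (3/5)
  reciprocity: (3/5) -> +(5/3)
  reduce: (2/3)
  pull out 2: (2/3) = -1  (since 3 mod 8 = 3)
  (1/3) = 1
Product of signs = 1
(10/13) = 1

1


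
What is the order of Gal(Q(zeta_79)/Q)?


|Gal(Q(zeta_79)/Q)| = phi(79)
= 78

78


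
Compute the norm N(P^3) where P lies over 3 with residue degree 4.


N(P^a) = p^(a*f)
= 3^(3*4)
= 3^12
= 531441

531441


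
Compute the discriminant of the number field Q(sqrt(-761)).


For K = Q(sqrt(d)) with d squarefree: disc(K) = d if d = 1 mod 4, and disc(K) = 4d if d = 2 or 3 mod 4.
Here d = -761, and d mod 4 = 3.
d = 3 mod 4, not 1 (O_K = Z[sqrt(d)]), so disc(K) = 4d = 4 * (-761) = -3044

-3044


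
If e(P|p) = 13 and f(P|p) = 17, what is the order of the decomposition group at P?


|D_P| = e * f
= 13 * 17
= 221

221


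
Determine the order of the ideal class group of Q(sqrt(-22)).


K = Q(sqrt(-22)). d mod 4 = 2, so D = disc(K) = 4d = -88
h(K) equals the number of primitive reduced positive-definite forms (a, b, c) = a*x^2 + b*x*y + c*y^2 with b^2 - 4ac = D,
where reduced means |b| <= a <= c, with b >= 0 whenever |b| = a or a = c, and primitive means gcd(a, b, c) = 1.
Reduced forces 3a^2 <= |D| = 88, so 1 <= a <= 5; b must have the parity of D, and c = (b^2 - D)/(4a) must be an integer >= a.
Enumerate a = 1..5, b in [-a, a]:
  a=1: (1, 0, 22)  [1]
  a=2: (2, 0, 11)  [1]
  a=3..5: none
Total reduced forms: 1 + 1 = 2
h = 2

2


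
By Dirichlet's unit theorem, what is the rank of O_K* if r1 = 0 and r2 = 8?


By Dirichlet's unit theorem:
rank = r1 + r2 - 1
= 0 + 8 - 1
= 7

7


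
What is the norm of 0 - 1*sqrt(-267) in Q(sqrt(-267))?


N(a + b*sqrt(d)) = a^2 - d*b^2
= (0)^2 - (-267)*(-1)^2
= 0 + 267
= 267

267


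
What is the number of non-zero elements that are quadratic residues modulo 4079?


For prime p, the number of non-zero quadratic residues is (p-1)/2.
= (4079-1)/2
= 2039

2039


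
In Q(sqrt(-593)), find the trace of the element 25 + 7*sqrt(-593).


Tr(a + b*sqrt(d)) = (a + b*sqrt(d)) + (a - b*sqrt(d)) = 2a
= 2 * (25)
= 50

50


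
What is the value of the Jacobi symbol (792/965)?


Compute (792/965) via quadratic reciprocity:
  pull out 2: (2/965) = -1  (since 965 mod 8 = 5)
  pull out 2: (2/965) = -1  (since 965 mod 8 = 5)
  pull out 2: (2/965) = -1  (since 965 mod 8 = 5)
  reciprocity: (99/965) -> +(965/99)
  reduce: (74/99)
  pull out 2: (2/99) = -1  (since 99 mod 8 = 3)
  reciprocity: (37/99) -> +(99/37)
  reduce: (25/37)
  reciprocity: (25/37) -> +(37/25)
  reduce: (12/25)
  pull out 2: (2/25) = +1  (since 25 mod 8 = 1)
  pull out 2: (2/25) = +1  (since 25 mod 8 = 1)
  reciprocity: (3/25) -> +(25/3)
  reduce: (1/3)
  (1/3) = 1
Product of signs = 1

1


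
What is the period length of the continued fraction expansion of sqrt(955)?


Run the CF algorithm for sqrt(955).
a_0 = floor(sqrt(955)) = 30; set m_0=0, q_0=1.
Recurrence: m' = q*a - m,  q' = (d - m'^2)/q,  a' = floor((a_0 + m')/q').
  step 1: m=30, q=55, a=1
  step 2: m=25, q=6, a=9
  step 3: m=29, q=19, a=3
  step 4: m=28, q=9, a=6
  step 5: m=26, q=31, a=1
  step 6: m=5, q=30, a=1
  step 7: m=25, q=11, a=5
  step 8: m=30, q=5, a=12
  step 9: m=30, q=11, a=5
  step 10: m=25, q=30, a=1
  step 11: m=5, q=31, a=1
  step 12: m=26, q=9, a=6
  step 13: m=28, q=19, a=3
  step 14: m=29, q=6, a=9
  step 15: m=25, q=55, a=1
  step 16: m=30, q=1, a=60
a_16 = 2*a_0 = 60, so the period closes here.
sqrt(955) = [30; 1, 9, 3, 6, 1, 1, 5, 12, 5, 1, 1, 6, 3, 9, 1, 60]
Period length = 16

16


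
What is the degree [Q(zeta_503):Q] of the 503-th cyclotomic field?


The degree equals Euler's totient phi(503).
503 = 503
phi(503) = 502

502


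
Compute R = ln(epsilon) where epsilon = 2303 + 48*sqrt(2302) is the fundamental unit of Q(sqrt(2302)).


epsilon = 2303 + 48*sqrt(2302)
= 4605.9998
R = ln(4605.9998)
= 8.4351

8.4351


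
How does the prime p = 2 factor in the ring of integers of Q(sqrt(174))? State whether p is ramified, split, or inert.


K = Q(sqrt(174)). Since d mod 4 = 2, disc(K) = 696.
Check p | disc: 696 mod 2 = 0.
p divides disc, so p ramifies: (p) = P^2 with e=2, f=1, g=1.
Therefore p is ramified.

ramified


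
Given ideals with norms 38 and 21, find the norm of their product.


N(IJ) = N(I) * N(J)
= 38 * 21
= 798

798


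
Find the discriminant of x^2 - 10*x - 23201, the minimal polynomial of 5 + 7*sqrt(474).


The element 5 + 7*sqrt(474) has minimal polynomial:
x^2 - 10*x - 23201
Discriminant = (-10)^2 - 4*(-23201)
= 100 + 92804
= 92904

92904


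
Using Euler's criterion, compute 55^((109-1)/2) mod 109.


p = 109 is prime and the exponent is (p-1)/2 = 54, so by Euler's criterion 55^54 = (55/109) = +1 or -1 mod 109.
Compute by square-and-multiply:
  54 = 32 + 16 + 4 + 2 (binary 110110)
  Repeated squaring mod 109: 55^1 = 55, 55^2 = 82, 55^4 = 75, 55^8 = 66, 55^16 = 105, 55^32 = 16
  55^54 = 55^32 * 55^16 * 55^4 * 55^2 = 16 * 105 * 75 * 82 mod 109
    16 * 105 = 1680 = 45 mod 109
    45 * 75 = 3375 = 105 mod 109
    105 * 82 = 8610 = 108 mod 109
  55^54 = 108 mod 109
Result 108 = p - 1 = -1 mod 109: 55 is a quadratic non-residue mod 109. As a residue in [0, p-1] the value is 108.
55^54 mod 109 = 108

108


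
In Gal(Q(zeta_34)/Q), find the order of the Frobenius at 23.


The Frobenius at p in Gal(Q(zeta_n)/Q) = (Z/nZ)* is the class of p, so its order is ord_34(23), the smallest k >= 1 with 23^k = 1 mod 34.
n = 34 = 2 * 17, phi(34) = 16; the order divides phi(n).
Divisors of 16: 1, 2, 4, 8, 16
Repeated squaring mod 34: 23^1 = 23, 23^2 = 19, 23^4 = 21, 23^8 = 33, 23^16 = 1
Test divisors in increasing order:
  k=1: 23^1 = 23 mod 34
  k=2: 23^2 = 19 mod 34
  k=4: 23^4 = 21 mod 34
  k=8: 23^8 = 33 mod 34
  k=16: 23^16 = 1 mod 34  <- first divisor giving 1
Order = 16

16


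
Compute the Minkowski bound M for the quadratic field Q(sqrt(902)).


d = 902, d mod 4 = 2, so disc(K) = 4d = 3608; |disc(K)| = 3608
Real quadratic field, so n = 2, s = r2 = 0, r1 = 2
M = (n!/n^n) * (4/pi)^s * sqrt(|disc(K)|) = (2!/2^2) * (4/pi)^0 * sqrt(3608)
= 0.5 * 1.000000 * 60.066630
= 30.0333

30.0333


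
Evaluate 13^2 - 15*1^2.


x^2 - d*y^2
= 13^2 - 15*1^2
= 169 - 15
= 154

154


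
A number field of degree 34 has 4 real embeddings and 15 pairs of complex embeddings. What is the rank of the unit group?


By Dirichlet's unit theorem:
rank = r1 + r2 - 1
= 4 + 15 - 1
= 18

18


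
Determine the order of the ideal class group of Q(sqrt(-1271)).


K = Q(sqrt(-1271)). d mod 4 = 1, so D = disc(K) = d = -1271
h(K) equals the number of primitive reduced positive-definite forms (a, b, c) = a*x^2 + b*x*y + c*y^2 with b^2 - 4ac = D,
where reduced means |b| <= a <= c, with b >= 0 whenever |b| = a or a = c, and primitive means gcd(a, b, c) = 1.
Reduced forces 3a^2 <= |D| = 1271, so 1 <= a <= 20; b must have the parity of D, and c = (b^2 - D)/(4a) must be an integer >= a.
Enumerate a = 1..20, b in [-a, a]:
  a=1: (1, 1, 318)  [1]
  a=2: (2, -1, 159), (2, 1, 159)  [2]
  a=3: (3, -1, 106), (3, 1, 106)  [2]
  a=4: (4, -3, 80), (4, 3, 80)  [2]
  a=5: (5, -3, 64), (5, 3, 64)  [2]
  a=6: (6, -5, 54), (6, -1, 53), (6, 1, 53), (6, 5, 54)  [4]
  a=7: none
  a=8: (8, -3, 40), (8, 3, 40)  [2]
  a=9: (9, -5, 36), (9, 5, 36)  [2]
  a=10: (10, -7, 33), (10, -3, 32), (10, 3, 32), (10, 7, 33)  [4]
  a=11: (11, -7, 30), (11, 7, 30)  [2]
  a=12: (12, -11, 29), (12, -5, 27), (12, 5, 27), (12, 11, 29)  [4]
  a=13: (13, -9, 26), (13, 9, 26)  [2]
  a=14: none
  a=15: (15, -13, 24), (15, -7, 22), (15, 7, 22), (15, 13, 24)  [4]
  a=16: (16, -3, 20), (16, 3, 20)  [2]
  a=17: (17, -15, 22), (17, 15, 22)  [2]
  a=18: (18, -13, 20), (18, 5, 18), (18, 13, 20)  [3]
  a=19..20: none
Total reduced forms: 1 + 2 + 2 + 2 + 2 + 4 + 2 + 2 + 4 + 2 + 4 + 2 + 4 + 2 + 2 + 3 = 40
h = 40

40


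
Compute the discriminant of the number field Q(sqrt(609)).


For K = Q(sqrt(d)) with d squarefree: disc(K) = d if d = 1 mod 4, and disc(K) = 4d if d = 2 or 3 mod 4.
Here d = 609, and d mod 4 = 1.
d = 1 mod 4 (O_K = Z[(1+sqrt(d))/2]), so disc(K) = d = 609

609


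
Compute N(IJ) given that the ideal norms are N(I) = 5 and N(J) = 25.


N(IJ) = N(I) * N(J)
= 5 * 25
= 125

125


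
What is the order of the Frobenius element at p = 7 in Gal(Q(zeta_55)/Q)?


The Frobenius at p in Gal(Q(zeta_n)/Q) = (Z/nZ)* is the class of p, so its order is ord_55(7), the smallest k >= 1 with 7^k = 1 mod 55.
n = 55 = 5 * 11, phi(55) = 40; the order divides phi(n).
Divisors of 40: 1, 2, 4, 5, 8, 10, 20, 40
Repeated squaring mod 55: 7^1 = 7, 7^2 = 49, 7^4 = 36, 7^8 = 31, 7^16 = 26, 7^32 = 16
Test divisors in increasing order:
  k=1: 7^1 = 7 mod 55
  k=2: 7^2 = 49 mod 55
  k=4: 7^4 = 36 mod 55
  k=5: 7^5 = 36 * 7 = 32 mod 55
  k=8: 7^8 = 31 mod 55
  k=10: 7^10 = 31 * 49 = 34 mod 55
  k=20: 7^20 = 26 * 36 = 1 mod 55  <- first divisor giving 1
Order = 20

20


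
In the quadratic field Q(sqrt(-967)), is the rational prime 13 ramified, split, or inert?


K = Q(sqrt(-967)). Since d mod 4 = 1, disc(K) = -967.
Check p | disc: -967 mod 13 = 8.
p does not divide disc. Compute Legendre symbol (d/p):
8^((13-1)/2) mod 13 = -1
(d/p) = -1, so p is inert: (p) stays prime with e=1, f=2, g=1.
Therefore p is inert.

inert


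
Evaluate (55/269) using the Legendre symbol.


p = 269 is prime, so compute (55/269) with the reciprocity algorithm (Jacobi-symbol steps: pull out 2s via (2/n), flip via reciprocity, reduce):
  reciprocity: (55/269) -> +(269/55)
  reduce: (49/55)
  reciprocity: (49/55) -> +(55/49)
  reduce: (6/49)
  pull out 2: (2/49) = +1  (since 49 mod 8 = 1)
  reciprocity: (3/49) -> +(49/3)
  reduce: (1/3)
  (1/3) = 1
Product of signs = 1
(55/269) = 1

1


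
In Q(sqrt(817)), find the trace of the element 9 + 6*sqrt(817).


Tr(a + b*sqrt(d)) = (a + b*sqrt(d)) + (a - b*sqrt(d)) = 2a
= 2 * (9)
= 18

18


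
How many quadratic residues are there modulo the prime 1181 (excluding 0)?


For prime p, the number of non-zero quadratic residues is (p-1)/2.
= (1181-1)/2
= 590

590


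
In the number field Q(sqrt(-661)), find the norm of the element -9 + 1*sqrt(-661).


N(a + b*sqrt(d)) = a^2 - d*b^2
= (-9)^2 - (-661)*(1)^2
= 81 + 661
= 742

742


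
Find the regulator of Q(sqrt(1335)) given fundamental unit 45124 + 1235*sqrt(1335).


epsilon = 45124 + 1235*sqrt(1335)
= 90248.0000
R = ln(90248.0000)
= 11.4103

11.4103


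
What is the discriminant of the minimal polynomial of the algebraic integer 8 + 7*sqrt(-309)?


The element 8 + 7*sqrt(-309) has minimal polynomial:
x^2 - 16*x + 15205
Discriminant = (-16)^2 - 4*(15205)
= 256 - 60820
= -60564

-60564


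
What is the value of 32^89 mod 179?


p = 179 is prime and the exponent is (p-1)/2 = 89, so by Euler's criterion 32^89 = (32/179) = +1 or -1 mod 179.
Compute by square-and-multiply:
  89 = 64 + 16 + 8 + 1 (binary 1011001)
  Repeated squaring mod 179: 32^1 = 32, 32^2 = 129, 32^4 = 173, 32^8 = 36, 32^16 = 43, 32^32 = 59, 32^64 = 80
  32^89 = 32^64 * 32^16 * 32^8 * 32^1 = 80 * 43 * 36 * 32 mod 179
    80 * 43 = 3440 = 39 mod 179
    39 * 36 = 1404 = 151 mod 179
    151 * 32 = 4832 = 178 mod 179
  32^89 = 178 mod 179
Result 178 = p - 1 = -1 mod 179: 32 is a quadratic non-residue mod 179. As a residue in [0, p-1] the value is 178.
32^89 mod 179 = 178

178


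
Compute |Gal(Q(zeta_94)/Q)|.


|Gal(Q(zeta_94)/Q)| = phi(94)
= 46

46


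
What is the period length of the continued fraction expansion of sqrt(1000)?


Run the CF algorithm for sqrt(1000).
a_0 = floor(sqrt(1000)) = 31; set m_0=0, q_0=1.
Recurrence: m' = q*a - m,  q' = (d - m'^2)/q,  a' = floor((a_0 + m')/q').
  step 1: m=31, q=39, a=1
  step 2: m=8, q=24, a=1
  step 3: m=16, q=31, a=1
  step 4: m=15, q=25, a=1
  step 5: m=10, q=36, a=1
  step 6: m=26, q=9, a=6
  step 7: m=28, q=24, a=2
  step 8: m=20, q=25, a=2
  step 9: m=30, q=4, a=15
  step 10: m=30, q=25, a=2
  step 11: m=20, q=24, a=2
  step 12: m=28, q=9, a=6
  step 13: m=26, q=36, a=1
  step 14: m=10, q=25, a=1
  step 15: m=15, q=31, a=1
  step 16: m=16, q=24, a=1
  step 17: m=8, q=39, a=1
  step 18: m=31, q=1, a=62
a_18 = 2*a_0 = 62, so the period closes here.
sqrt(1000) = [31; 1, 1, 1, 1, 1, 6, 2, 2, 15, 2, 2, 6, 1, 1, 1, 1, 1, 62]
Period length = 18

18


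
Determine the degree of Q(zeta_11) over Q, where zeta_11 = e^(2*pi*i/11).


The degree equals Euler's totient phi(11).
11 = 11
phi(11) = 10

10


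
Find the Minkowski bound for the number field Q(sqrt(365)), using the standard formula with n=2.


d = 365, d mod 4 = 1, so disc(K) = d = 365; |disc(K)| = 365
Real quadratic field, so n = 2, s = r2 = 0, r1 = 2
M = (n!/n^n) * (4/pi)^s * sqrt(|disc(K)|) = (2!/2^2) * (4/pi)^0 * sqrt(365)
= 0.5 * 1.000000 * 19.104973
= 9.5525

9.5525


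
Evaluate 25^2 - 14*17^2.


x^2 - d*y^2
= 25^2 - 14*17^2
= 625 - 4046
= -3421

-3421


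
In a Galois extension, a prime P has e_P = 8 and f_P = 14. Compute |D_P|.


|D_P| = e * f
= 8 * 14
= 112

112


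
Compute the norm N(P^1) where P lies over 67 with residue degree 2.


N(P^a) = p^(a*f)
= 67^(1*2)
= 67^2
= 4489

4489


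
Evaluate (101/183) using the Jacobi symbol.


Compute (101/183) via quadratic reciprocity:
  reciprocity: (101/183) -> +(183/101)
  reduce: (82/101)
  pull out 2: (2/101) = -1  (since 101 mod 8 = 5)
  reciprocity: (41/101) -> +(101/41)
  reduce: (19/41)
  reciprocity: (19/41) -> +(41/19)
  reduce: (3/19)
  reciprocity: (3/19) -> -(19/3)
  reduce: (1/3)
  (1/3) = 1
Product of signs = 1

1


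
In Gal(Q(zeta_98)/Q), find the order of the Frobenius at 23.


The Frobenius at p in Gal(Q(zeta_n)/Q) = (Z/nZ)* is the class of p, so its order is ord_98(23), the smallest k >= 1 with 23^k = 1 mod 98.
n = 98 = 2 * 7^2, phi(98) = 42; the order divides phi(n).
Divisors of 42: 1, 2, 3, 6, 7, 14, 21, 42
Repeated squaring mod 98: 23^1 = 23, 23^2 = 39, 23^4 = 51, 23^8 = 53, 23^16 = 65, 23^32 = 11
Test divisors in increasing order:
  k=1: 23^1 = 23 mod 98
  k=2: 23^2 = 39 mod 98
  k=3: 23^3 = 39 * 23 = 15 mod 98
  k=6: 23^6 = 51 * 39 = 29 mod 98
  k=7: 23^7 = 51 * 39 * 23 = 79 mod 98
  k=14: 23^14 = 53 * 51 * 39 = 67 mod 98
  k=21: 23^21 = 65 * 51 * 23 = 1 mod 98  <- first divisor giving 1
Order = 21

21


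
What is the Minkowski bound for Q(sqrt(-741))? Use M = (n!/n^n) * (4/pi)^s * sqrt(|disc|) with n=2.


d = -741, d mod 4 = 3, so disc(K) = 4d = -2964; |disc(K)| = 2964
Imaginary quadratic field, so n = 2, s = r2 = 1, r1 = 0
M = (n!/n^n) * (4/pi)^s * sqrt(|disc(K)|) = (2!/2^2) * (4/pi)^1 * sqrt(2964)
= 0.5 * 1.273240 * 54.442630
= 34.6593

34.6593


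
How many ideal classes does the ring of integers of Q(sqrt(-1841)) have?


K = Q(sqrt(-1841)). d mod 4 = 3, so D = disc(K) = 4d = -7364
h(K) equals the number of primitive reduced positive-definite forms (a, b, c) = a*x^2 + b*x*y + c*y^2 with b^2 - 4ac = D,
where reduced means |b| <= a <= c, with b >= 0 whenever |b| = a or a = c, and primitive means gcd(a, b, c) = 1.
Reduced forces 3a^2 <= |D| = 7364, so 1 <= a <= 49; b must have the parity of D, and c = (b^2 - D)/(4a) must be an integer >= a.
Enumerate a = 1..49, b in [-a, a]:
  a=1: (1, 0, 1841)  [1]
  a=2: (2, 2, 921)  [1]
  a=3: (3, -2, 614), (3, 2, 614)  [2]
  a=4: none
  a=5: (5, -4, 369), (5, 4, 369)  [2]
  a=6: (6, -2, 307), (6, 2, 307)  [2]
  a=7: (7, 0, 263)  [1]
  a=8: none
  a=9: (9, -4, 205), (9, 4, 205)  [2]
  a=10: (10, -6, 185), (10, 6, 185)  [2]
  a=11..13: none
  a=14: (14, 14, 135)  [1]
  a=15: (15, -14, 126), (15, -4, 123), (15, 4, 123), (15, 14, 126)  [4]
  a=16..17: none
  a=18: (18, -14, 105), (18, 14, 105)  [2]
  a=19..20: none
  a=21: (21, -14, 90), (21, 14, 90)  [2]
  a=22..24: none
  a=25: (25, -6, 74), (25, 6, 74)  [2]
  a=26: none
  a=27: (27, -14, 70), (27, 14, 70)  [2]
  a=28..29: none
  a=30: (30, -26, 67), (30, -14, 63), (30, 14, 63), (30, 26, 67)  [4]
  a=31: (31, -18, 62), (31, 18, 62)  [2]
  a=32..34: none
  a=35: (35, -14, 54), (35, 14, 54)  [2]
  a=36: none
  a=37: (37, -6, 50), (37, 6, 50)  [2]
  a=38..40: none
  a=41: (41, -4, 45), (41, 4, 45)  [2]
  a=42: (42, -14, 45), (42, 14, 45)  [2]
  a=43..49: none
Total reduced forms: 1 + 1 + 2 + 2 + 2 + 1 + 2 + 2 + 1 + 4 + 2 + 2 + 2 + 2 + 4 + 2 + 2 + 2 + 2 + 2 = 40
h = 40

40


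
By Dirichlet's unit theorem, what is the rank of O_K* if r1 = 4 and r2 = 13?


By Dirichlet's unit theorem:
rank = r1 + r2 - 1
= 4 + 13 - 1
= 16

16


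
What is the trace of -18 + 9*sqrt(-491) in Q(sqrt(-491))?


Tr(a + b*sqrt(d)) = (a + b*sqrt(d)) + (a - b*sqrt(d)) = 2a
= 2 * (-18)
= -36

-36


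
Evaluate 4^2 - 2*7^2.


x^2 - d*y^2
= 4^2 - 2*7^2
= 16 - 98
= -82

-82


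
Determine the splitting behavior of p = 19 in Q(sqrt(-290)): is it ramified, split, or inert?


K = Q(sqrt(-290)). Since d mod 4 = 2, disc(K) = -1160.
Check p | disc: -1160 mod 19 = 18.
p does not divide disc. Compute Legendre symbol (d/p):
14^((19-1)/2) mod 19 = -1
(d/p) = -1, so p is inert: (p) stays prime with e=1, f=2, g=1.
Therefore p is inert.

inert


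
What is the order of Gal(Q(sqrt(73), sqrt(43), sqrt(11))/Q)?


The 3 square roots of distinct primes are multiplicatively independent over Q,
so [K:Q] = 2^3 and Gal(K/Q) is isomorphic to (Z/2Z)^3.
|Gal| = 2^3 = 8

8


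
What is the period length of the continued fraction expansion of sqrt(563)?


Run the CF algorithm for sqrt(563).
a_0 = floor(sqrt(563)) = 23; set m_0=0, q_0=1.
Recurrence: m' = q*a - m,  q' = (d - m'^2)/q,  a' = floor((a_0 + m')/q').
  step 1: m=23, q=34, a=1
  step 2: m=11, q=13, a=2
  step 3: m=15, q=26, a=1
  step 4: m=11, q=17, a=2
  step 5: m=23, q=2, a=23
  step 6: m=23, q=17, a=2
  step 7: m=11, q=26, a=1
  step 8: m=15, q=13, a=2
  step 9: m=11, q=34, a=1
  step 10: m=23, q=1, a=46
a_10 = 2*a_0 = 46, so the period closes here.
sqrt(563) = [23; 1, 2, 1, 2, 23, 2, 1, 2, 1, 46]
Period length = 10

10


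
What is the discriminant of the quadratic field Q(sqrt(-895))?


For K = Q(sqrt(d)) with d squarefree: disc(K) = d if d = 1 mod 4, and disc(K) = 4d if d = 2 or 3 mod 4.
Here d = -895, and d mod 4 = 1.
d = 1 mod 4 (O_K = Z[(1+sqrt(d))/2]), so disc(K) = d = -895

-895


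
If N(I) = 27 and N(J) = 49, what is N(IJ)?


N(IJ) = N(I) * N(J)
= 27 * 49
= 1323

1323


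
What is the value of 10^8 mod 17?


p = 17 is prime and the exponent is (p-1)/2 = 8, so by Euler's criterion 10^8 = (10/17) = +1 or -1 mod 17.
Compute by square-and-multiply:
  8 = 8 (binary 1000)
  Repeated squaring mod 17: 10^1 = 10, 10^2 = 15, 10^4 = 4, 10^8 = 16
  10^8 = 16 mod 17
Result 16 = p - 1 = -1 mod 17: 10 is a quadratic non-residue mod 17. As a residue in [0, p-1] the value is 16.
10^8 mod 17 = 16

16


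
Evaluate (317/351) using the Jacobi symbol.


Compute (317/351) via quadratic reciprocity:
  reciprocity: (317/351) -> +(351/317)
  reduce: (34/317)
  pull out 2: (2/317) = -1  (since 317 mod 8 = 5)
  reciprocity: (17/317) -> +(317/17)
  reduce: (11/17)
  reciprocity: (11/17) -> +(17/11)
  reduce: (6/11)
  pull out 2: (2/11) = -1  (since 11 mod 8 = 3)
  reciprocity: (3/11) -> -(11/3)
  reduce: (2/3)
  pull out 2: (2/3) = -1  (since 3 mod 8 = 3)
  (1/3) = 1
Product of signs = 1

1


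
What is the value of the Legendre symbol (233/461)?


p = 461 is prime, so compute (233/461) with the reciprocity algorithm (Jacobi-symbol steps: pull out 2s via (2/n), flip via reciprocity, reduce):
  reciprocity: (233/461) -> +(461/233)
  reduce: (228/233)
  pull out 2: (2/233) = +1  (since 233 mod 8 = 1)
  pull out 2: (2/233) = +1  (since 233 mod 8 = 1)
  reciprocity: (57/233) -> +(233/57)
  reduce: (5/57)
  reciprocity: (5/57) -> +(57/5)
  reduce: (2/5)
  pull out 2: (2/5) = -1  (since 5 mod 8 = 5)
  (1/5) = 1
Product of signs = -1
(233/461) = -1

-1


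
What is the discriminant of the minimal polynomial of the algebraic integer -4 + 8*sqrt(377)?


The element -4 + 8*sqrt(377) has minimal polynomial:
x^2 + 8*x - 24112
Discriminant = (8)^2 - 4*(-24112)
= 64 + 96448
= 96512

96512


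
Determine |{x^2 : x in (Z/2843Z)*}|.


For prime p, the number of non-zero quadratic residues is (p-1)/2.
= (2843-1)/2
= 1421

1421


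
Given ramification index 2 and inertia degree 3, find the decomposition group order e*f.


|D_P| = e * f
= 2 * 3
= 6

6


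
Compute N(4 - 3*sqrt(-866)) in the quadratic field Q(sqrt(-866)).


N(a + b*sqrt(d)) = a^2 - d*b^2
= (4)^2 - (-866)*(-3)^2
= 16 + 7794
= 7810

7810


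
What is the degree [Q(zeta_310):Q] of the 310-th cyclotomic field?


The degree equals Euler's totient phi(310).
310 = 2 * 5 * 31
phi(310) = 120

120


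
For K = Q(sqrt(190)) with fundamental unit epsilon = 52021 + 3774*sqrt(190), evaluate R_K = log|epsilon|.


epsilon = 52021 + 3774*sqrt(190)
= 104042.0000
R = ln(104042.0000)
= 11.5525

11.5525


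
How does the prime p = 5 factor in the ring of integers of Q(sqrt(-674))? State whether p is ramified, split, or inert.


K = Q(sqrt(-674)). Since d mod 4 = 2, disc(K) = -2696.
Check p | disc: -2696 mod 5 = 4.
p does not divide disc. Compute Legendre symbol (d/p):
1^((5-1)/2) mod 5 = 1
(d/p) = 1, so p splits: (p) = P*P' with e=1, f=1, g=2.
Therefore p is split.

split


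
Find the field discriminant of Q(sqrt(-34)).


For K = Q(sqrt(d)) with d squarefree: disc(K) = d if d = 1 mod 4, and disc(K) = 4d if d = 2 or 3 mod 4.
Here d = -34, and d mod 4 = 2.
d = 2 mod 4, not 1 (O_K = Z[sqrt(d)]), so disc(K) = 4d = 4 * (-34) = -136

-136


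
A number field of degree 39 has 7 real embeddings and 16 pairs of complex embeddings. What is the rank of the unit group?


By Dirichlet's unit theorem:
rank = r1 + r2 - 1
= 7 + 16 - 1
= 22

22


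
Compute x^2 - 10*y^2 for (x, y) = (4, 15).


x^2 - d*y^2
= 4^2 - 10*15^2
= 16 - 2250
= -2234

-2234


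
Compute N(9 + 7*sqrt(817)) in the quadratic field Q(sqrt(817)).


N(a + b*sqrt(d)) = a^2 - d*b^2
= (9)^2 - (817)*(7)^2
= 81 - 40033
= -39952

-39952


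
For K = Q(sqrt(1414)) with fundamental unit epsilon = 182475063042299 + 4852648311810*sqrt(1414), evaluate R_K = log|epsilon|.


epsilon = 182475063042299 + 4852648311810*sqrt(1414)
= 3.6495e+14
R = ln(3.6495e+14)
= 33.5308

33.5308


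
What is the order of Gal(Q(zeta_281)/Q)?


|Gal(Q(zeta_281)/Q)| = phi(281)
= 280

280


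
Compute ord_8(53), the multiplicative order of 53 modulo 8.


We want ord_8(53), the smallest k >= 1 with 53^k = 1 mod 8.
n = 8 = 2^3, phi(8) = 4; the order divides phi(n).
Divisors of 4: 1, 2, 4
Repeated squaring mod 8: 53^1 = 5, 53^2 = 1, 53^4 = 1
Test divisors in increasing order:
  k=1: 53^1 = 5 mod 8
  k=2: 53^2 = 1 mod 8  <- first divisor giving 1
Order = 2

2


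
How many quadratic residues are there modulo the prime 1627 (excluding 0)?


For prime p, the number of non-zero quadratic residues is (p-1)/2.
= (1627-1)/2
= 813

813


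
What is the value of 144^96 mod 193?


p = 193 is prime and the exponent is (p-1)/2 = 96, so by Euler's criterion 144^96 = (144/193) = +1 or -1 mod 193.
Compute by square-and-multiply:
  96 = 64 + 32 (binary 1100000)
  Repeated squaring mod 193: 144^1 = 144, 144^2 = 85, 144^4 = 84, 144^8 = 108, 144^16 = 84, 144^32 = 108, 144^64 = 84
  144^96 = 144^64 * 144^32 = 84 * 108 mod 193
    84 * 108 = 9072 = 1 mod 193
  144^96 = 1 mod 193
Result 1: 144 is a quadratic residue mod 193.
144^96 mod 193 = 1

1


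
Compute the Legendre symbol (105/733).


p = 733 is prime, so compute (105/733) with the reciprocity algorithm (Jacobi-symbol steps: pull out 2s via (2/n), flip via reciprocity, reduce):
  reciprocity: (105/733) -> +(733/105)
  reduce: (103/105)
  reciprocity: (103/105) -> +(105/103)
  reduce: (2/103)
  pull out 2: (2/103) = +1  (since 103 mod 8 = 7)
  (1/103) = 1
Product of signs = 1
(105/733) = 1

1


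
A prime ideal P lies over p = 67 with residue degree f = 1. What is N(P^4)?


N(P^a) = p^(a*f)
= 67^(4*1)
= 67^4
= 20151121

20151121


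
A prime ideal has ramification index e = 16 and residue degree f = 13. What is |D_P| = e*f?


|D_P| = e * f
= 16 * 13
= 208

208


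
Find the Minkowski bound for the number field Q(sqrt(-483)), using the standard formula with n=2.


d = -483, d mod 4 = 1, so disc(K) = d = -483; |disc(K)| = 483
Imaginary quadratic field, so n = 2, s = r2 = 1, r1 = 0
M = (n!/n^n) * (4/pi)^s * sqrt(|disc(K)|) = (2!/2^2) * (4/pi)^1 * sqrt(483)
= 0.5 * 1.273240 * 21.977261
= 13.9912

13.9912


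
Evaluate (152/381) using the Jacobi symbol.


Compute (152/381) via quadratic reciprocity:
  pull out 2: (2/381) = -1  (since 381 mod 8 = 5)
  pull out 2: (2/381) = -1  (since 381 mod 8 = 5)
  pull out 2: (2/381) = -1  (since 381 mod 8 = 5)
  reciprocity: (19/381) -> +(381/19)
  reduce: (1/19)
  (1/19) = 1
Product of signs = -1

-1


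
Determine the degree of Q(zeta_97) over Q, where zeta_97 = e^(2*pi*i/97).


The degree equals Euler's totient phi(97).
97 = 97
phi(97) = 96

96


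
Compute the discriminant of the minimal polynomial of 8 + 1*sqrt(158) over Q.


The element 8 + 1*sqrt(158) has minimal polynomial:
x^2 - 16*x - 94
Discriminant = (-16)^2 - 4*(-94)
= 256 + 376
= 632

632


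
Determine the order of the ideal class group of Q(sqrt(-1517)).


K = Q(sqrt(-1517)). d mod 4 = 3, so D = disc(K) = 4d = -6068
h(K) equals the number of primitive reduced positive-definite forms (a, b, c) = a*x^2 + b*x*y + c*y^2 with b^2 - 4ac = D,
where reduced means |b| <= a <= c, with b >= 0 whenever |b| = a or a = c, and primitive means gcd(a, b, c) = 1.
Reduced forces 3a^2 <= |D| = 6068, so 1 <= a <= 44; b must have the parity of D, and c = (b^2 - D)/(4a) must be an integer >= a.
Enumerate a = 1..44, b in [-a, a]:
  a=1: (1, 0, 1517)  [1]
  a=2: (2, 2, 759)  [1]
  a=3: (3, -2, 506), (3, 2, 506)  [2]
  a=4..5: none
  a=6: (6, -2, 253), (6, 2, 253)  [2]
  a=7: (7, -6, 218), (7, 6, 218)  [2]
  a=8: none
  a=9: (9, -4, 169), (9, 4, 169)  [2]
  a=10: none
  a=11: (11, -2, 138), (11, 2, 138)  [2]
  a=12: none
  a=13: (13, -4, 117), (13, 4, 117)  [2]
  a=14: (14, -6, 109), (14, 6, 109)  [2]
  a=15..16: none
  a=17: (17, -16, 93), (17, 16, 93)  [2]
  a=18: (18, -14, 87), (18, 14, 87)  [2]
  a=19..20: none
  a=21: (21, -20, 77), (21, -8, 73), (21, 8, 73), (21, 20, 77)  [4]
  a=22: (22, -2, 69), (22, 2, 69)  [2]
  a=23: (23, -2, 66), (23, 2, 66)  [2]
  a=24..25: none
  a=26: (26, -22, 63), (26, 22, 63)  [2]
  a=27: (27, -14, 58), (27, 14, 58)  [2]
  a=28: none
  a=29: (29, -14, 54), (29, 14, 54)  [2]
  a=30: none
  a=31: (31, -16, 51), (31, 16, 51)  [2]
  a=32: none
  a=33: (33, -20, 49), (33, -2, 46), (33, 2, 46), (33, 20, 49)  [4]
  a=34: (34, -18, 47), (34, 18, 47)  [2]
  a=35..36: none
  a=37: (37, 0, 41)  [1]
  a=38: none
  a=39: (39, -22, 42), (39, 4, 39), (39, 22, 42)  [3]
  a=40..41: none
  a=42: (42, -34, 43), (42, 34, 43)  [2]
  a=43..44: none
Total reduced forms: 1 + 1 + 2 + 2 + 2 + 2 + 2 + 2 + 2 + 2 + 2 + 4 + 2 + 2 + 2 + 2 + 2 + 2 + 4 + 2 + 1 + 3 + 2 = 48
h = 48

48


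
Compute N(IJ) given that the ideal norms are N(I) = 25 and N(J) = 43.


N(IJ) = N(I) * N(J)
= 25 * 43
= 1075

1075


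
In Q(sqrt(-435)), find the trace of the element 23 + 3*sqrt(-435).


Tr(a + b*sqrt(d)) = (a + b*sqrt(d)) + (a - b*sqrt(d)) = 2a
= 2 * (23)
= 46

46


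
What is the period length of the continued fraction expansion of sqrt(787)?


Run the CF algorithm for sqrt(787).
a_0 = floor(sqrt(787)) = 28; set m_0=0, q_0=1.
Recurrence: m' = q*a - m,  q' = (d - m'^2)/q,  a' = floor((a_0 + m')/q').
  step 1: m=28, q=3, a=18
  step 2: m=26, q=37, a=1
  step 3: m=11, q=18, a=2
  step 4: m=25, q=9, a=5
  step 5: m=20, q=43, a=1
  step 6: m=23, q=6, a=8
  step 7: m=25, q=27, a=1
  step 8: m=2, q=29, a=1
  step 9: m=27, q=2, a=27
  step 10: m=27, q=29, a=1
  step 11: m=2, q=27, a=1
  step 12: m=25, q=6, a=8
  step 13: m=23, q=43, a=1
  step 14: m=20, q=9, a=5
  step 15: m=25, q=18, a=2
  step 16: m=11, q=37, a=1
  step 17: m=26, q=3, a=18
  step 18: m=28, q=1, a=56
a_18 = 2*a_0 = 56, so the period closes here.
sqrt(787) = [28; 18, 1, 2, 5, 1, 8, 1, 1, 27, 1, 1, 8, 1, 5, 2, 1, 18, 56]
Period length = 18

18


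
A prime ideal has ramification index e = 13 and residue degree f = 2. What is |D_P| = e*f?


|D_P| = e * f
= 13 * 2
= 26

26


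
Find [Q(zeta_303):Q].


The degree equals Euler's totient phi(303).
303 = 3 * 101
phi(303) = 200

200


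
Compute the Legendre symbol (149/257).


p = 257 is prime, so compute (149/257) with the reciprocity algorithm (Jacobi-symbol steps: pull out 2s via (2/n), flip via reciprocity, reduce):
  reciprocity: (149/257) -> +(257/149)
  reduce: (108/149)
  pull out 2: (2/149) = -1  (since 149 mod 8 = 5)
  pull out 2: (2/149) = -1  (since 149 mod 8 = 5)
  reciprocity: (27/149) -> +(149/27)
  reduce: (14/27)
  pull out 2: (2/27) = -1  (since 27 mod 8 = 3)
  reciprocity: (7/27) -> -(27/7)
  reduce: (6/7)
  pull out 2: (2/7) = +1  (since 7 mod 8 = 7)
  reciprocity: (3/7) -> -(7/3)
  reduce: (1/3)
  (1/3) = 1
Product of signs = -1
(149/257) = -1

-1


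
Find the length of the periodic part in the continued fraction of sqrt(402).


Run the CF algorithm for sqrt(402).
a_0 = floor(sqrt(402)) = 20; set m_0=0, q_0=1.
Recurrence: m' = q*a - m,  q' = (d - m'^2)/q,  a' = floor((a_0 + m')/q').
  step 1: m=20, q=2, a=20
  step 2: m=20, q=1, a=40
a_2 = 2*a_0 = 40, so the period closes here.
sqrt(402) = [20; 20, 40]
Period length = 2

2


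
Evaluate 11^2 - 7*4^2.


x^2 - d*y^2
= 11^2 - 7*4^2
= 121 - 112
= 9

9


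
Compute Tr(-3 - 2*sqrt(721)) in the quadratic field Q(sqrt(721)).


Tr(a + b*sqrt(d)) = (a + b*sqrt(d)) + (a - b*sqrt(d)) = 2a
= 2 * (-3)
= -6

-6


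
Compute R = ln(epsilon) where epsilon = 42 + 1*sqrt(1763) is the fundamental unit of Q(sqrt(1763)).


epsilon = 42 + 1*sqrt(1763)
= 83.9881
R = ln(83.9881)
= 4.4307

4.4307


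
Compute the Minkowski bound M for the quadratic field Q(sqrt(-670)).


d = -670, d mod 4 = 2, so disc(K) = 4d = -2680; |disc(K)| = 2680
Imaginary quadratic field, so n = 2, s = r2 = 1, r1 = 0
M = (n!/n^n) * (4/pi)^s * sqrt(|disc(K)|) = (2!/2^2) * (4/pi)^1 * sqrt(2680)
= 0.5 * 1.273240 * 51.768716
= 32.9570

32.9570


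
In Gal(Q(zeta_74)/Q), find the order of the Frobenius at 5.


The Frobenius at p in Gal(Q(zeta_n)/Q) = (Z/nZ)* is the class of p, so its order is ord_74(5), the smallest k >= 1 with 5^k = 1 mod 74.
n = 74 = 2 * 37, phi(74) = 36; the order divides phi(n).
Divisors of 36: 1, 2, 3, 4, 6, 9, 12, 18, 36
Repeated squaring mod 74: 5^1 = 5, 5^2 = 25, 5^4 = 33, 5^8 = 53, 5^16 = 71, 5^32 = 9
Test divisors in increasing order:
  k=1: 5^1 = 5 mod 74
  k=2: 5^2 = 25 mod 74
  k=3: 5^3 = 25 * 5 = 51 mod 74
  k=4: 5^4 = 33 mod 74
  k=6: 5^6 = 33 * 25 = 11 mod 74
  k=9: 5^9 = 53 * 5 = 43 mod 74
  k=12: 5^12 = 53 * 33 = 47 mod 74
  k=18: 5^18 = 71 * 25 = 73 mod 74
  k=36: 5^36 = 9 * 33 = 1 mod 74  <- first divisor giving 1
Order = 36

36


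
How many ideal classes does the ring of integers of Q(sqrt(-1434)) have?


K = Q(sqrt(-1434)). d mod 4 = 2, so D = disc(K) = 4d = -5736
h(K) equals the number of primitive reduced positive-definite forms (a, b, c) = a*x^2 + b*x*y + c*y^2 with b^2 - 4ac = D,
where reduced means |b| <= a <= c, with b >= 0 whenever |b| = a or a = c, and primitive means gcd(a, b, c) = 1.
Reduced forces 3a^2 <= |D| = 5736, so 1 <= a <= 43; b must have the parity of D, and c = (b^2 - D)/(4a) must be an integer >= a.
Enumerate a = 1..43, b in [-a, a]:
  a=1: (1, 0, 1434)  [1]
  a=2: (2, 0, 717)  [1]
  a=3: (3, 0, 478)  [1]
  a=4: none
  a=5: (5, -2, 287), (5, 2, 287)  [2]
  a=6: (6, 0, 239)  [1]
  a=7: (7, -2, 205), (7, 2, 205)  [2]
  a=8..9: none
  a=10: (10, -8, 145), (10, 8, 145)  [2]
  a=11..12: none
  a=13: (13, -6, 111), (13, 6, 111)  [2]
  a=14: (14, -12, 105), (14, 12, 105)  [2]
  a=15: (15, -12, 98), (15, 12, 98)  [2]
  a=16..20: none
  a=21: (21, -12, 70), (21, 12, 70)  [2]
  a=22..24: none
  a=25: (25, -8, 58), (25, 8, 58)  [2]
  a=26: (26, -20, 59), (26, 20, 59)  [2]
  a=27..28: none
  a=29: (29, -8, 50), (29, 8, 50)  [2]
  a=30: (30, -12, 49), (30, 12, 49)  [2]
  a=31..34: none
  a=35: (35, -12, 42), (35, -2, 41), (35, 2, 41), (35, 12, 42)  [4]
  a=36: none
  a=37: (37, -6, 39), (37, 6, 39)  [2]
  a=38..43: none
Total reduced forms: 1 + 1 + 1 + 2 + 1 + 2 + 2 + 2 + 2 + 2 + 2 + 2 + 2 + 2 + 2 + 4 + 2 = 32
h = 32

32


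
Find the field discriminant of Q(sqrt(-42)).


For K = Q(sqrt(d)) with d squarefree: disc(K) = d if d = 1 mod 4, and disc(K) = 4d if d = 2 or 3 mod 4.
Here d = -42, and d mod 4 = 2.
d = 2 mod 4, not 1 (O_K = Z[sqrt(d)]), so disc(K) = 4d = 4 * (-42) = -168

-168


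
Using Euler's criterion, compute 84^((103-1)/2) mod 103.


p = 103 is prime and the exponent is (p-1)/2 = 51, so by Euler's criterion 84^51 = (84/103) = +1 or -1 mod 103.
Compute by square-and-multiply:
  51 = 32 + 16 + 2 + 1 (binary 110011)
  Repeated squaring mod 103: 84^1 = 84, 84^2 = 52, 84^4 = 26, 84^8 = 58, 84^16 = 68, 84^32 = 92
  84^51 = 84^32 * 84^16 * 84^2 * 84^1 = 92 * 68 * 52 * 84 mod 103
    92 * 68 = 6256 = 76 mod 103
    76 * 52 = 3952 = 38 mod 103
    38 * 84 = 3192 = 102 mod 103
  84^51 = 102 mod 103
Result 102 = p - 1 = -1 mod 103: 84 is a quadratic non-residue mod 103. As a residue in [0, p-1] the value is 102.
84^51 mod 103 = 102

102


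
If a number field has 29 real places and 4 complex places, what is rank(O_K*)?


By Dirichlet's unit theorem:
rank = r1 + r2 - 1
= 29 + 4 - 1
= 32

32


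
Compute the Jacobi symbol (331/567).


Compute (331/567) via quadratic reciprocity:
  reciprocity: (331/567) -> -(567/331)
  reduce: (236/331)
  pull out 2: (2/331) = -1  (since 331 mod 8 = 3)
  pull out 2: (2/331) = -1  (since 331 mod 8 = 3)
  reciprocity: (59/331) -> -(331/59)
  reduce: (36/59)
  pull out 2: (2/59) = -1  (since 59 mod 8 = 3)
  pull out 2: (2/59) = -1  (since 59 mod 8 = 3)
  reciprocity: (9/59) -> +(59/9)
  reduce: (5/9)
  reciprocity: (5/9) -> +(9/5)
  reduce: (4/5)
  pull out 2: (2/5) = -1  (since 5 mod 8 = 5)
  pull out 2: (2/5) = -1  (since 5 mod 8 = 5)
  (1/5) = 1
Product of signs = 1

1


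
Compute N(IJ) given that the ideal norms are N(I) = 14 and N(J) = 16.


N(IJ) = N(I) * N(J)
= 14 * 16
= 224

224


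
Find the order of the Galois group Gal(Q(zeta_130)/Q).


|Gal(Q(zeta_130)/Q)| = phi(130)
= 48

48


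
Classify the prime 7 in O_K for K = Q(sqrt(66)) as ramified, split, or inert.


K = Q(sqrt(66)). Since d mod 4 = 2, disc(K) = 264.
Check p | disc: 264 mod 7 = 5.
p does not divide disc. Compute Legendre symbol (d/p):
3^((7-1)/2) mod 7 = -1
(d/p) = -1, so p is inert: (p) stays prime with e=1, f=2, g=1.
Therefore p is inert.

inert


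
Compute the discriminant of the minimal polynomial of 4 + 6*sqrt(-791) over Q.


The element 4 + 6*sqrt(-791) has minimal polynomial:
x^2 - 8*x + 28492
Discriminant = (-8)^2 - 4*(28492)
= 64 - 113968
= -113904

-113904


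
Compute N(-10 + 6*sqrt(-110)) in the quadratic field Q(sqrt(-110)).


N(a + b*sqrt(d)) = a^2 - d*b^2
= (-10)^2 - (-110)*(6)^2
= 100 + 3960
= 4060

4060
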